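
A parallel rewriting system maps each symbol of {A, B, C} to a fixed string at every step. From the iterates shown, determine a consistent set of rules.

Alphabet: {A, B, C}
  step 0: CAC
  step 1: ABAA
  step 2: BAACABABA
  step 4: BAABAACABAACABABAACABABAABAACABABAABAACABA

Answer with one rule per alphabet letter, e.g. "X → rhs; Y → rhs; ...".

  step 1 ⇒ step 2: ABAA ⇒ BA·ACA·BA·BA
    A ↦ BA
    B ↦ ACA
  step 0 ⇒ step 1: CAC ⇒ A·BA·A
    C ↦ A

A->BA, B->ACA, C->A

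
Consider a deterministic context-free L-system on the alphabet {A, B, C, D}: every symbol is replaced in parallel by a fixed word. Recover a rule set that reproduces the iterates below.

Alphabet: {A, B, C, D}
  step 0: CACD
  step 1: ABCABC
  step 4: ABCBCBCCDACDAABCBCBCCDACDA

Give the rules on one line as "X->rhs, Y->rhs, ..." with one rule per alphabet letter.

A->BC, B->CD, C->A, D->BC

  step 0 ⇒ step 1: CACD ⇒ A·BC·A·BC
    A ↦ BC
    C ↦ A
    D ↦ BC
    B ↦ CD  (constrained at step 1)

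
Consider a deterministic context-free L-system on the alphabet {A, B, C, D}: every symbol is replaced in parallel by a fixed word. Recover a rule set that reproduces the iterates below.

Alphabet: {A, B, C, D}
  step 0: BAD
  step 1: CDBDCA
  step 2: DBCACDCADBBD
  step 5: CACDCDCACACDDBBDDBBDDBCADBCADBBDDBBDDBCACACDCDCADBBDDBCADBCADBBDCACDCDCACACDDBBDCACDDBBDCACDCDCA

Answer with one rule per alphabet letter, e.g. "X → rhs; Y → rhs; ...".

  step 1 ⇒ step 2: CDBDCA ⇒ DB·CA·CD·CA·DB·BD
    A ↦ BD
    B ↦ CD
    C ↦ DB
    D ↦ CA

A->BD, B->CD, C->DB, D->CA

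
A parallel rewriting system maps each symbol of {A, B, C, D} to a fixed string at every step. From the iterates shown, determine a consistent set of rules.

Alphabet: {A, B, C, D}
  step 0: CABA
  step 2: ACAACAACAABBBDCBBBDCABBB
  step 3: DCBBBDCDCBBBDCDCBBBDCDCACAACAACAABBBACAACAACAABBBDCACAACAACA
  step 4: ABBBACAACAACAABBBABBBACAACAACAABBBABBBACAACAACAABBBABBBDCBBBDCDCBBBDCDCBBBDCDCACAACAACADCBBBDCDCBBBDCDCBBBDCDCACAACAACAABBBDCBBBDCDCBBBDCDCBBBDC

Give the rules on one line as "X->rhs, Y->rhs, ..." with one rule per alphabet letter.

A->DC, B->ACA, C->BBB, D->A

  step 3 ⇒ step 4: DCBBBDCDCBBBDCDCBBBDCDCACAACAACAABBBACAACAACAABBBDCACAACAACA ⇒ A·BBB·ACA·ACA·ACA·A·BBB·A·BBB·ACA·ACA·ACA·A·BBB·A·BBB·ACA·ACA·ACA·A·BBB·A·BBB·DC·BBB·DC·DC·BBB·DC·DC·BBB·DC·DC·ACA·ACA·ACA·DC·BBB·DC·DC·BBB·DC·DC·BBB·DC·DC·ACA·ACA·ACA·A·BBB·DC·BBB·DC·DC·BBB·DC·DC·BBB·DC
    A ↦ DC
    B ↦ ACA
    C ↦ BBB
    D ↦ A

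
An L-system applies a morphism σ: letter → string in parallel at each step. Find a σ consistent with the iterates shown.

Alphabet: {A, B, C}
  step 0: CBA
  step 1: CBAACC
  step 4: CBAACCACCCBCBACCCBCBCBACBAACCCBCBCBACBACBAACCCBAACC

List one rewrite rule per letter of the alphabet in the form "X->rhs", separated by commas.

A->ACC, B->A, C->CB

  step 0 ⇒ step 1: CBA ⇒ CB·A·ACC
    A ↦ ACC
    B ↦ A
    C ↦ CB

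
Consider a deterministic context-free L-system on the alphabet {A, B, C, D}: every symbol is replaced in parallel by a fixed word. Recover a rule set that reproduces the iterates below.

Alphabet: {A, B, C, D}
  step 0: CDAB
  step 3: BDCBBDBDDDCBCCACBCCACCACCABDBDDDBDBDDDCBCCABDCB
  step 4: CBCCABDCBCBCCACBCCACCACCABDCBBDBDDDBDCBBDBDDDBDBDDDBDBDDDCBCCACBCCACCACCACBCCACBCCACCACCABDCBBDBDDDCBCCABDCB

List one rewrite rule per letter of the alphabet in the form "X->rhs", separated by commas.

A->DD, B->CB, C->BD, D->CCA

  step 3 ⇒ step 4: BDCBBDBDDDCBCCACBCCACCACCABDBDDDBDBDDDCBCCABDCB ⇒ CB·CCA·BD·CB·CB·CCA·CB·CCA·CCA·CCA·BD·CB·BD·BD·DD·BD·CB·BD·BD·DD·BD·BD·DD·BD·BD·DD·CB·CCA·CB·CCA·CCA·CCA·CB·CCA·CB·CCA·CCA·CCA·BD·CB·BD·BD·DD·CB·CCA·BD·CB
    A ↦ DD
    B ↦ CB
    C ↦ BD
    D ↦ CCA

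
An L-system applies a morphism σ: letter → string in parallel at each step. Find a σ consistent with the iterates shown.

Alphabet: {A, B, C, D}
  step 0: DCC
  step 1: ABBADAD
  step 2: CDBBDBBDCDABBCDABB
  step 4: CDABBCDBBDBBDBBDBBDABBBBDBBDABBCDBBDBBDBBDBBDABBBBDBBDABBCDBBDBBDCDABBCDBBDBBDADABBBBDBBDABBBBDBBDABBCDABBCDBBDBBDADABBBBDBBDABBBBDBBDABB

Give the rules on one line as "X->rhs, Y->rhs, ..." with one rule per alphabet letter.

  step 1 ⇒ step 2: ABBADAD ⇒ CD·BBD·BBD·CD·ABB·CD·ABB
    A ↦ CD
    B ↦ BBD
    D ↦ ABB
  step 0 ⇒ step 1: DCC ⇒ ABB·AD·AD
    C ↦ AD

A->CD, B->BBD, C->AD, D->ABB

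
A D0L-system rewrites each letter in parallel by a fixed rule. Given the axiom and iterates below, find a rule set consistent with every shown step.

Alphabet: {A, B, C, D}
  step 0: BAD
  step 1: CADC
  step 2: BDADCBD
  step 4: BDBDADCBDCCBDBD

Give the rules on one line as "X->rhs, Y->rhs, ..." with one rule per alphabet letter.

  step 1 ⇒ step 2: CADC ⇒ BD·AD·C·BD
    A ↦ AD
    C ↦ BD
    D ↦ C
  step 0 ⇒ step 1: BAD ⇒ C·AD·C
    B ↦ C

A->AD, B->C, C->BD, D->C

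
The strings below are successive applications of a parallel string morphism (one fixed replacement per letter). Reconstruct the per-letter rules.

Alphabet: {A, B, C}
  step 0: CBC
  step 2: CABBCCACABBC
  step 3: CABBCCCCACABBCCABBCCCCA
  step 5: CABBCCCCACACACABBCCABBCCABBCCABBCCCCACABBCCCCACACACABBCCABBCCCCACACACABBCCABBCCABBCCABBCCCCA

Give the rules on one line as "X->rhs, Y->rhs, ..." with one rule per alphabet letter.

  step 2 ⇒ step 3: CABBCCACABBC ⇒ CA·BBC·C·C·CA·CA·BBC·CA·BBC·C·C·CA
    A ↦ BBC
    B ↦ C
    C ↦ CA

A->BBC, B->C, C->CA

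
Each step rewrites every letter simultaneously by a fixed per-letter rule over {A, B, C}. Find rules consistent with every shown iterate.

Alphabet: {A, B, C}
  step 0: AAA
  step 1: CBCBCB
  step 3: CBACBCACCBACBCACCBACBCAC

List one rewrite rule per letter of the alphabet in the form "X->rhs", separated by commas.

  step 0 ⇒ step 1: AAA ⇒ CB·CB·CB
    A ↦ CB
    B ↦ BC  (constrained at step 1)
    C ↦ AC  (constrained at step 1)

A->CB, B->BC, C->AC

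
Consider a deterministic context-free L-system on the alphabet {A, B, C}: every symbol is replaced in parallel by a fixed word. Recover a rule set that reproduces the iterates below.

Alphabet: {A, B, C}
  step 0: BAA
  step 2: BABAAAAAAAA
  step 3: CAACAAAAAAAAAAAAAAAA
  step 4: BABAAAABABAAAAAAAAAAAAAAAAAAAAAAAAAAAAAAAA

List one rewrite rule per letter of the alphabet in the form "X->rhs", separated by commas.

A->AA, B->C, C->BAB

  step 3 ⇒ step 4: CAACAAAAAAAAAAAAAAAA ⇒ BAB·AA·AA·BAB·AA·AA·AA·AA·AA·AA·AA·AA·AA·AA·AA·AA·AA·AA·AA·AA
    A ↦ AA
    C ↦ BAB
  step 2 ⇒ step 3: BABAAAAAAAA ⇒ C·AA·C·AA·AA·AA·AA·AA·AA·AA·AA
    B ↦ C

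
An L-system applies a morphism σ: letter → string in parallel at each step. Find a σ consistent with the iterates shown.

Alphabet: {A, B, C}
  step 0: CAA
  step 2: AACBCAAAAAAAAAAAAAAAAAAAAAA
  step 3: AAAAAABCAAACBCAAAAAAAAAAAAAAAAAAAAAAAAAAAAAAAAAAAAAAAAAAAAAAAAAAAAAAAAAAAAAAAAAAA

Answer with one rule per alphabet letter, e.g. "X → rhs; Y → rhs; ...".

A->AAA, B->AAC, C->BCA

  step 2 ⇒ step 3: AACBCAAAAAAAAAAAAAAAAAAAAAA ⇒ AAA·AAA·BCA·AAC·BCA·AAA·AAA·AAA·AAA·AAA·AAA·AAA·AAA·AAA·AAA·AAA·AAA·AAA·AAA·AAA·AAA·AAA·AAA·AAA·AAA·AAA·AAA
    A ↦ AAA
    B ↦ AAC
    C ↦ BCA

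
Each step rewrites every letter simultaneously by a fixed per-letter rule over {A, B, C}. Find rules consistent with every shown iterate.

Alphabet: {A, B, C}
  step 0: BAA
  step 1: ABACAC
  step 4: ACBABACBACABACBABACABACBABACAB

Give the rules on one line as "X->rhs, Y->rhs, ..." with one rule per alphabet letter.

A->AC, B->AB, C->B

  step 0 ⇒ step 1: BAA ⇒ AB·AC·AC
    A ↦ AC
    B ↦ AB
    C ↦ B  (constrained at step 1)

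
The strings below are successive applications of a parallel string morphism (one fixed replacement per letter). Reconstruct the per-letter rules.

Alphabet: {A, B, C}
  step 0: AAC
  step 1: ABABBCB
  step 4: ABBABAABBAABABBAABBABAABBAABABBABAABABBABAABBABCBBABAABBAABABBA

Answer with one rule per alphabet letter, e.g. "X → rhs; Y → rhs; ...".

A->AB, B->BA, C->BCB

  step 0 ⇒ step 1: AAC ⇒ AB·AB·BCB
    A ↦ AB
    C ↦ BCB
    B ↦ BA  (constrained at step 1)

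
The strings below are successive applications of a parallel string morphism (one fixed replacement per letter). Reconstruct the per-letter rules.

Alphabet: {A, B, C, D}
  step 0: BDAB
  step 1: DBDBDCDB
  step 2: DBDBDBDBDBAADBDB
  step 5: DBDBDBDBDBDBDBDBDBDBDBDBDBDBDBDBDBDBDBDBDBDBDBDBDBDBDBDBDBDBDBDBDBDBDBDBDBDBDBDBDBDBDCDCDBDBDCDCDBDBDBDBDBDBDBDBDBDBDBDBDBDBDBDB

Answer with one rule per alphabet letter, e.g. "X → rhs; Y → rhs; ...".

  step 1 ⇒ step 2: DBDBDCDB ⇒ DB·DB·DB·DB·DB·AA·DB·DB
    B ↦ DB
    C ↦ AA
    D ↦ DB
  step 0 ⇒ step 1: BDAB ⇒ DB·DB·DC·DB
    A ↦ DC

A->DC, B->DB, C->AA, D->DB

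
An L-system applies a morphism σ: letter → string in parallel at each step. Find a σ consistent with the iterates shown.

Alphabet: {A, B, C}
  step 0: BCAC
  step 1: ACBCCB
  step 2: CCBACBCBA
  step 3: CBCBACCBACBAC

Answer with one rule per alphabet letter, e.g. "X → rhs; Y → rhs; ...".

  step 2 ⇒ step 3: CCBACBCBA ⇒ CB·CB·A·C·CB·A·CB·A·C
    A ↦ C
    B ↦ A
    C ↦ CB

A->C, B->A, C->CB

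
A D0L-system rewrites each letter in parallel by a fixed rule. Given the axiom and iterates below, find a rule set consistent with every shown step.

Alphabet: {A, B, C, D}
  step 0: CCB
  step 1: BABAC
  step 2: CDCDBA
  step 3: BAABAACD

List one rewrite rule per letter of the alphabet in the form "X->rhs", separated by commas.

A->D, B->C, C->BA, D->A

  step 2 ⇒ step 3: CDCDBA ⇒ BA·A·BA·A·C·D
    A ↦ D
    B ↦ C
    C ↦ BA
    D ↦ A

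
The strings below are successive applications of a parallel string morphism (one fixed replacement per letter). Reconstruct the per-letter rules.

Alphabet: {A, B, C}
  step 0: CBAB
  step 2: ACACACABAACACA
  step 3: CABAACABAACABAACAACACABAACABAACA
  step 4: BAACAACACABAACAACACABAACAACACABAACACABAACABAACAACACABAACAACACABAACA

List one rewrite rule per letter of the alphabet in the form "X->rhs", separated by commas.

A->CA, B->A, C->BAA

  step 3 ⇒ step 4: CABAACABAACABAACAACACABAACABAACA ⇒ BAA·CA·A·CA·CA·BAA·CA·A·CA·CA·BAA·CA·A·CA·CA·BAA·CA·CA·BAA·CA·BAA·CA·A·CA·CA·BAA·CA·A·CA·CA·BAA·CA
    A ↦ CA
    B ↦ A
    C ↦ BAA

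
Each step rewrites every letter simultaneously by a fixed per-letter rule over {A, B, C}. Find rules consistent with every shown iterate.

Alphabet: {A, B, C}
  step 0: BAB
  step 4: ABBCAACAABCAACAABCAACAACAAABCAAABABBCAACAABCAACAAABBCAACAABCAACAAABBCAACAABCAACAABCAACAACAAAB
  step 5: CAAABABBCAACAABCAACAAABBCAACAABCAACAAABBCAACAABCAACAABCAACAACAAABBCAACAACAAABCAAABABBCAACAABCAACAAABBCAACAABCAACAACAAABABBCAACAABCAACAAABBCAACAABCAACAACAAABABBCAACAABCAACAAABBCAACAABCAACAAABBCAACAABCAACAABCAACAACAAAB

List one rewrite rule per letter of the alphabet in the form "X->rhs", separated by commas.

A->CAA, B->AB, C->B

  step 4 ⇒ step 5: ABBCAACAABCAACAABCAACAACAAABCAAABABBCAACAABCAACAAABBCAACAABCAACAAABBCAACAABCAACAABCAACAACAAAB ⇒ CAA·AB·AB·B·CAA·CAA·B·CAA·CAA·AB·B·CAA·CAA·B·CAA·CAA·AB·B·CAA·CAA·B·CAA·CAA·B·CAA·CAA·CAA·AB·B·CAA·CAA·CAA·AB·CAA·AB·AB·B·CAA·CAA·B·CAA·CAA·AB·B·CAA·CAA·B·CAA·CAA·CAA·AB·AB·B·CAA·CAA·B·CAA·CAA·AB·B·CAA·CAA·B·CAA·CAA·CAA·AB·AB·B·CAA·CAA·B·CAA·CAA·AB·B·CAA·CAA·B·CAA·CAA·AB·B·CAA·CAA·B·CAA·CAA·B·CAA·CAA·CAA·AB
    A ↦ CAA
    B ↦ AB
    C ↦ B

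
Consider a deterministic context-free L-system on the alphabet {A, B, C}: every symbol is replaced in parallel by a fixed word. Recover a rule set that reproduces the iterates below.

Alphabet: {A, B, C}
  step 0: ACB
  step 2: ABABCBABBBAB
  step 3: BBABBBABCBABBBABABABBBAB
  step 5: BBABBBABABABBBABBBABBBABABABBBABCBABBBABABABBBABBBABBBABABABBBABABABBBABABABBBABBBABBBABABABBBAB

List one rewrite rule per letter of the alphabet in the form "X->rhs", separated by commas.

  step 2 ⇒ step 3: ABABCBABBBAB ⇒ BB·AB·BB·AB·CB·AB·BB·AB·AB·AB·BB·AB
    A ↦ BB
    B ↦ AB
    C ↦ CB

A->BB, B->AB, C->CB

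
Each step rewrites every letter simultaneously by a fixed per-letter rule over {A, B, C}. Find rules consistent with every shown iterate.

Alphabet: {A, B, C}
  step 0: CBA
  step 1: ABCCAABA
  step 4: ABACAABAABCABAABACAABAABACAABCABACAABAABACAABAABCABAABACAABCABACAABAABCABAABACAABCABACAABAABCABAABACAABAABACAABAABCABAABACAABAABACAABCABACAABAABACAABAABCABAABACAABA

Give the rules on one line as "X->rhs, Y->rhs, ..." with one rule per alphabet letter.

A->ABA, B->CA, C->ABC

  step 0 ⇒ step 1: CBA ⇒ ABC·CA·ABA
    A ↦ ABA
    B ↦ CA
    C ↦ ABC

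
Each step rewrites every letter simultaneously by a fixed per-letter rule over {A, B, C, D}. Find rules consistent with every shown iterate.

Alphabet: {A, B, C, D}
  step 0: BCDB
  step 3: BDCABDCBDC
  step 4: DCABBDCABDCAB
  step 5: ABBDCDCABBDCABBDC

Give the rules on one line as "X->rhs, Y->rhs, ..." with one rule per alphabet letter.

  step 4 ⇒ step 5: DCABBDCABDCAB ⇒ A·B·B·DC·DC·A·B·B·DC·A·B·B·DC
    A ↦ B
    B ↦ DC
    C ↦ B
    D ↦ A

A->B, B->DC, C->B, D->A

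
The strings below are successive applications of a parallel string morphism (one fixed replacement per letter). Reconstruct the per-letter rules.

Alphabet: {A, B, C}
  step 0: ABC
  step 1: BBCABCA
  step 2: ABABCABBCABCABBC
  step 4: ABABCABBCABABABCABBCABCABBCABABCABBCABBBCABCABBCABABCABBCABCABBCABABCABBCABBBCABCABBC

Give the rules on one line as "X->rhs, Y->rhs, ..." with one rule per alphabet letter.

  step 1 ⇒ step 2: BBCABCA ⇒ AB·AB·CA·BBC·AB·CA·BBC
    A ↦ BBC
    B ↦ AB
    C ↦ CA

A->BBC, B->AB, C->CA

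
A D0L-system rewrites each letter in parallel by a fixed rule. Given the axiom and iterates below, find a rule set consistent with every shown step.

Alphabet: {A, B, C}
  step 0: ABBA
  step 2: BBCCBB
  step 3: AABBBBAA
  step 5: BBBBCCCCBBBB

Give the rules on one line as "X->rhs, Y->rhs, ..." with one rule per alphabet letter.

  step 2 ⇒ step 3: BBCCBB ⇒ A·A·BB·BB·A·A
    B ↦ A
    C ↦ BB
    A ↦ C  (constrained at step 0)

A->C, B->A, C->BB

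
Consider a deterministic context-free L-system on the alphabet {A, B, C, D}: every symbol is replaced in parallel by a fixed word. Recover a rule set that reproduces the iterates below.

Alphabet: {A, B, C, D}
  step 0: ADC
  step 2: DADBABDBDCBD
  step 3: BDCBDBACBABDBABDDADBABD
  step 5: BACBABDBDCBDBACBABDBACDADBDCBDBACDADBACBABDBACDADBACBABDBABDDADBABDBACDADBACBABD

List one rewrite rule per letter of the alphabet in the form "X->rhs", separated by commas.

  step 2 ⇒ step 3: DADBABDBDCBD ⇒ BD·C·BD·BA·C·BA·BD·BA·BD·DAD·BA·BD
    A ↦ C
    B ↦ BA
    C ↦ DAD
    D ↦ BD

A->C, B->BA, C->DAD, D->BD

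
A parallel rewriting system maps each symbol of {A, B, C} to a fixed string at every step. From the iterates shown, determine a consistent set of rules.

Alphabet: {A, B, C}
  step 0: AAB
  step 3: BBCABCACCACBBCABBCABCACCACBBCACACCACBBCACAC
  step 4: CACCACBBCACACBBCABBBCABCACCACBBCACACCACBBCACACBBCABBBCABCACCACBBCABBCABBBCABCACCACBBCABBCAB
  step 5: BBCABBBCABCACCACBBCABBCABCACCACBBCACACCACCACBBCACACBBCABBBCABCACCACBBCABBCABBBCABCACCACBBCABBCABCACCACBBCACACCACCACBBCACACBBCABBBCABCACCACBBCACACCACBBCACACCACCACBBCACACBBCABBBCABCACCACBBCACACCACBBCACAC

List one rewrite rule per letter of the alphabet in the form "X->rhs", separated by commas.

A->BCA, B->CAC, C->B

  step 4 ⇒ step 5: CACCACBBCACACBBCABBBCABCACCACBBCACACCACBBCACACBBCABBBCABCACCACBBCABBCABBBCABCACCACBBCABBCAB ⇒ B·BCA·B·B·BCA·B·CAC·CAC·B·BCA·B·BCA·B·CAC·CAC·B·BCA·CAC·CAC·CAC·B·BCA·CAC·B·BCA·B·B·BCA·B·CAC·CAC·B·BCA·B·BCA·B·B·BCA·B·CAC·CAC·B·BCA·B·BCA·B·CAC·CAC·B·BCA·CAC·CAC·CAC·B·BCA·CAC·B·BCA·B·B·BCA·B·CAC·CAC·B·BCA·CAC·CAC·B·BCA·CAC·CAC·CAC·B·BCA·CAC·B·BCA·B·B·BCA·B·CAC·CAC·B·BCA·CAC·CAC·B·BCA·CAC
    A ↦ BCA
    B ↦ CAC
    C ↦ B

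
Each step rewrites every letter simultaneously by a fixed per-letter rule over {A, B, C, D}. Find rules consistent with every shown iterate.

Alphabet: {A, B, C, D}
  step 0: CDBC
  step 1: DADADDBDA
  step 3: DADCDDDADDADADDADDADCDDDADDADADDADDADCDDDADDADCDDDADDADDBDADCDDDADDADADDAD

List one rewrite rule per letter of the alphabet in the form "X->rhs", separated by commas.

  step 0 ⇒ step 1: CDBC ⇒ DA·DAD·DB·DA
    B ↦ DB
    C ↦ DA
    D ↦ DAD
    A ↦ CDD  (constrained at step 1)

A->CDD, B->DB, C->DA, D->DAD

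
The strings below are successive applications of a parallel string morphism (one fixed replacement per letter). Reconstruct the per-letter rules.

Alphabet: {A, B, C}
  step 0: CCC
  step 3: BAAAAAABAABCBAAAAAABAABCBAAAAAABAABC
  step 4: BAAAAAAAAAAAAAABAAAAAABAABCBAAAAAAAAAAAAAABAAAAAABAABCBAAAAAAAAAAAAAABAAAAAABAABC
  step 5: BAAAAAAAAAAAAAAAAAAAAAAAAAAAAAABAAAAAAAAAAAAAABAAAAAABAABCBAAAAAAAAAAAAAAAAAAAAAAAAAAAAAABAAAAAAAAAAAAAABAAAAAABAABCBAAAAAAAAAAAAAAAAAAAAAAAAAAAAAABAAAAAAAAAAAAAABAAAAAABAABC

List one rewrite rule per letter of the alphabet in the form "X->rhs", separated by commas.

A->AA, B->BAA, C->BC

  step 4 ⇒ step 5: BAAAAAAAAAAAAAABAAAAAABAABCBAAAAAAAAAAAAAABAAAAAABAABCBAAAAAAAAAAAAAABAAAAAABAABC ⇒ BAA·AA·AA·AA·AA·AA·AA·AA·AA·AA·AA·AA·AA·AA·AA·BAA·AA·AA·AA·AA·AA·AA·BAA·AA·AA·BAA·BC·BAA·AA·AA·AA·AA·AA·AA·AA·AA·AA·AA·AA·AA·AA·AA·BAA·AA·AA·AA·AA·AA·AA·BAA·AA·AA·BAA·BC·BAA·AA·AA·AA·AA·AA·AA·AA·AA·AA·AA·AA·AA·AA·AA·BAA·AA·AA·AA·AA·AA·AA·BAA·AA·AA·BAA·BC
    A ↦ AA
    B ↦ BAA
    C ↦ BC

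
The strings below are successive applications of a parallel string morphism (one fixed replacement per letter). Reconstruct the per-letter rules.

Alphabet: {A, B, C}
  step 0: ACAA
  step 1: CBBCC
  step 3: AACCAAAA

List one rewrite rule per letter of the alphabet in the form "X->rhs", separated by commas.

A->C, B->A, C->BB

  step 0 ⇒ step 1: ACAA ⇒ C·BB·C·C
    A ↦ C
    C ↦ BB
    B ↦ A  (constrained at step 1)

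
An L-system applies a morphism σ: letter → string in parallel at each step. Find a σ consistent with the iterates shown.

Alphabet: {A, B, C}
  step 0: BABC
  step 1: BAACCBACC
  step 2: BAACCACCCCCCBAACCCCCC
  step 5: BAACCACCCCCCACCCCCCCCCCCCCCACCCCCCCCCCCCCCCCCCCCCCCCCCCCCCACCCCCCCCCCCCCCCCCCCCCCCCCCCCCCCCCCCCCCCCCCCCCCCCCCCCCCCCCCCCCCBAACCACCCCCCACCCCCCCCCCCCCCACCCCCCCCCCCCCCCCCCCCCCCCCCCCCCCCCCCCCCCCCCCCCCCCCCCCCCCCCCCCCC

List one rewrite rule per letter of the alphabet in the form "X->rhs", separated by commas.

  step 1 ⇒ step 2: BAACCBACC ⇒ BA·ACC·ACC·CC·CC·BA·ACC·CC·CC
    A ↦ ACC
    B ↦ BA
    C ↦ CC

A->ACC, B->BA, C->CC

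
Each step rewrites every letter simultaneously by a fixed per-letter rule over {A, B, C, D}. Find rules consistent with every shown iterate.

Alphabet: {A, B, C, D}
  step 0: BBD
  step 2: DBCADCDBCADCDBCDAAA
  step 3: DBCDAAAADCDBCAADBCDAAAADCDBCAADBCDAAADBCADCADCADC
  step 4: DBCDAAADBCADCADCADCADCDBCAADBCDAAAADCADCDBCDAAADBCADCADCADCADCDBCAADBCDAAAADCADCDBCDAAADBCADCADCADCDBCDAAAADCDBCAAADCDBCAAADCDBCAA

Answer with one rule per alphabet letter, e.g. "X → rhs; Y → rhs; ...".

  step 3 ⇒ step 4: DBCDAAAADCDBCAADBCDAAAADCDBCAADBCDAAADBCADCADCADC ⇒ DBC·DA·AA·DBC·ADC·ADC·ADC·ADC·DBC·AA·DBC·DA·AA·ADC·ADC·DBC·DA·AA·DBC·ADC·ADC·ADC·ADC·DBC·AA·DBC·DA·AA·ADC·ADC·DBC·DA·AA·DBC·ADC·ADC·ADC·DBC·DA·AA·ADC·DBC·AA·ADC·DBC·AA·ADC·DBC·AA
    A ↦ ADC
    B ↦ DA
    C ↦ AA
    D ↦ DBC

A->ADC, B->DA, C->AA, D->DBC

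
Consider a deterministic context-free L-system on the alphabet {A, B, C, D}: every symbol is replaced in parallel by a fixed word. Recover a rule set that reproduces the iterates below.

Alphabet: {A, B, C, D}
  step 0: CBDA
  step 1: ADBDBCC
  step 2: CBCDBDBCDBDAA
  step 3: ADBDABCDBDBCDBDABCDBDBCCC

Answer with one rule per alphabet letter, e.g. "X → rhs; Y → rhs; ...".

  step 2 ⇒ step 3: CBCDBDBCDBDAA ⇒ A·DBD·A·BC·DBD·BC·DBD·A·BC·DBD·BC·C·C
    A ↦ C
    B ↦ DBD
    C ↦ A
    D ↦ BC

A->C, B->DBD, C->A, D->BC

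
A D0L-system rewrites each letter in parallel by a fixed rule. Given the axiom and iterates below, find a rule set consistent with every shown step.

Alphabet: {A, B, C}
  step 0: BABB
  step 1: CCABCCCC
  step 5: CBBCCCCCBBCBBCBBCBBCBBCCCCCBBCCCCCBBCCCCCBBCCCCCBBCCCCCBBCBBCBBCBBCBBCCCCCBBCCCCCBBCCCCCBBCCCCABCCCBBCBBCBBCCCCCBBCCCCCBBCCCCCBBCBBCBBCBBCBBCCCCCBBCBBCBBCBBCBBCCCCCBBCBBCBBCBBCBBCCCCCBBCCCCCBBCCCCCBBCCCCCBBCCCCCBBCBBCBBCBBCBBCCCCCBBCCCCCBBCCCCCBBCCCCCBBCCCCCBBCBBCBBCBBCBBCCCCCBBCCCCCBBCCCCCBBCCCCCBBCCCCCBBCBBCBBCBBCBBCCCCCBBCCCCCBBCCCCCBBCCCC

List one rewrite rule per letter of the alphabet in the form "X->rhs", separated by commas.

A->AB, B->CC, C->CBB

  step 0 ⇒ step 1: BABB ⇒ CC·AB·CC·CC
    A ↦ AB
    B ↦ CC
    C ↦ CBB  (constrained at step 1)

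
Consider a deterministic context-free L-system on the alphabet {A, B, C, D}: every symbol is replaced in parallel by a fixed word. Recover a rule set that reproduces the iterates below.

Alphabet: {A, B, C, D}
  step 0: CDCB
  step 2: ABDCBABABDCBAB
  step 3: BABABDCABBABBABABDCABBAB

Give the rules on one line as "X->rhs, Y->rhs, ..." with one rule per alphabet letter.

A->B, B->AB, C->DC, D->AB

  step 2 ⇒ step 3: ABDCBABABDCBAB ⇒ B·AB·AB·DC·AB·B·AB·B·AB·AB·DC·AB·B·AB
    A ↦ B
    B ↦ AB
    C ↦ DC
    D ↦ AB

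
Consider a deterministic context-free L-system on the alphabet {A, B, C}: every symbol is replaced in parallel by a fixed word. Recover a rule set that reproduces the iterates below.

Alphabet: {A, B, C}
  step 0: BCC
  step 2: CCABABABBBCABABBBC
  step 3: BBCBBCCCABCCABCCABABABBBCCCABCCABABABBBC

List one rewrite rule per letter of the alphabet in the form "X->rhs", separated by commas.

  step 2 ⇒ step 3: CCABABABBBCABABBBC ⇒ BBC·BBC·CC·AB·CC·AB·CC·AB·AB·AB·BBC·CC·AB·CC·AB·AB·AB·BBC
    A ↦ CC
    B ↦ AB
    C ↦ BBC

A->CC, B->AB, C->BBC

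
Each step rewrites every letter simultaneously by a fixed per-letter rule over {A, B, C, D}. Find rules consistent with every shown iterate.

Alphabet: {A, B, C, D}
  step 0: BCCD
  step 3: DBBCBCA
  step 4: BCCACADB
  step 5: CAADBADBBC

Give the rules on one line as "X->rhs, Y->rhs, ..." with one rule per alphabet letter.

A->DB, B->C, C->A, D->B

  step 4 ⇒ step 5: BCCACADB ⇒ C·A·A·DB·A·DB·B·C
    A ↦ DB
    B ↦ C
    C ↦ A
    D ↦ B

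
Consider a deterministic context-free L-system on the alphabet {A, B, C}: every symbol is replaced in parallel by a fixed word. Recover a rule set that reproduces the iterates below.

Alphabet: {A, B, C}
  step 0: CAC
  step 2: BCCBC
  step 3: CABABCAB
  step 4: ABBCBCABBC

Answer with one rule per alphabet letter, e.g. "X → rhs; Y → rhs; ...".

  step 3 ⇒ step 4: CABABCAB ⇒ AB·B·C·B·C·AB·B·C
    A ↦ B
    B ↦ C
    C ↦ AB

A->B, B->C, C->AB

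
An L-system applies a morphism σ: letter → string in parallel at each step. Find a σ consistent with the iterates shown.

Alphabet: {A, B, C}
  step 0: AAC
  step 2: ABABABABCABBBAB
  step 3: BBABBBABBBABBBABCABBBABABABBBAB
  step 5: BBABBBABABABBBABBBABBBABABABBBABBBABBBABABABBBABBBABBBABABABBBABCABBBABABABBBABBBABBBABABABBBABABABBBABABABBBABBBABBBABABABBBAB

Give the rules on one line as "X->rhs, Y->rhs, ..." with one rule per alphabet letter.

  step 2 ⇒ step 3: ABABABABCABBBAB ⇒ BB·AB·BB·AB·BB·AB·BB·AB·CAB·BB·AB·AB·AB·BB·AB
    A ↦ BB
    B ↦ AB
    C ↦ CAB

A->BB, B->AB, C->CAB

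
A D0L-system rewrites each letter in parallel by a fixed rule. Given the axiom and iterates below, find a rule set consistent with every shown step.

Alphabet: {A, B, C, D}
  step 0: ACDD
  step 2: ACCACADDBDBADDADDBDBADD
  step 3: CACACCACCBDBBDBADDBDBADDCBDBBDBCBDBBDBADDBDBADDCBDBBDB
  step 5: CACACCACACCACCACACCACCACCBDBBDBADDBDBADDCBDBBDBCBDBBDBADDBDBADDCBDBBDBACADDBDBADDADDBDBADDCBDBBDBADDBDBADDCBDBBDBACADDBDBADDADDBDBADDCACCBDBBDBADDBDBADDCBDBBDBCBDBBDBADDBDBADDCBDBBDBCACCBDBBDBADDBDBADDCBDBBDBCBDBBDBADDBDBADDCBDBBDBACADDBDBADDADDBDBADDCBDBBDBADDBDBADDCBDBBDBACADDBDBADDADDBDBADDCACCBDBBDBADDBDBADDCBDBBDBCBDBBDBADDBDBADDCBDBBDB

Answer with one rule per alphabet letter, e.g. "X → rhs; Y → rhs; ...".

  step 2 ⇒ step 3: ACCACADDBDBADDADDBDBADD ⇒ C·AC·AC·C·AC·C·BDB·BDB·ADD·BDB·ADD·C·BDB·BDB·C·BDB·BDB·ADD·BDB·ADD·C·BDB·BDB
    A ↦ C
    B ↦ ADD
    C ↦ AC
    D ↦ BDB

A->C, B->ADD, C->AC, D->BDB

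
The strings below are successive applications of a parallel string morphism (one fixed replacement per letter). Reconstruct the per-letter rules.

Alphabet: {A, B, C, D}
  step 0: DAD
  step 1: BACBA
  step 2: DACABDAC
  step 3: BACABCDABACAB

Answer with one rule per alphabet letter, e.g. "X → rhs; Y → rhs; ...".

  step 2 ⇒ step 3: DACABDAC ⇒ BA·C·AB·C·DA·BA·C·AB
    A ↦ C
    B ↦ DA
    C ↦ AB
    D ↦ BA

A->C, B->DA, C->AB, D->BA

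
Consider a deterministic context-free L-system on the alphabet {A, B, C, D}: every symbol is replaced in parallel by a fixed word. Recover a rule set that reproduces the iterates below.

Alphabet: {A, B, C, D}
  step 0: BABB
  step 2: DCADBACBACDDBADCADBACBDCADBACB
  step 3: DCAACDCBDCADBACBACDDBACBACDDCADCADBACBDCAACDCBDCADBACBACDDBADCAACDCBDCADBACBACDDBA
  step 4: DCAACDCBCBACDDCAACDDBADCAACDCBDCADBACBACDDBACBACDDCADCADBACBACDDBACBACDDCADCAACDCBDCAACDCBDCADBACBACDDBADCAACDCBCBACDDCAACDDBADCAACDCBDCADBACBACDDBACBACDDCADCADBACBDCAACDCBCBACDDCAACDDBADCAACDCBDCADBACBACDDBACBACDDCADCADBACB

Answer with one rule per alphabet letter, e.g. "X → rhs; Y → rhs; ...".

A->CB, B->DBA, C->ACD, D->DCA

  step 3 ⇒ step 4: DCAACDCBDCADBACBACDDBACBACDDCADCADBACBDCAACDCBDCADBACBACDDBADCAACDCBDCADBACBACDDBA ⇒ DCA·ACD·CB·CB·ACD·DCA·ACD·DBA·DCA·ACD·CB·DCA·DBA·CB·ACD·DBA·CB·ACD·DCA·DCA·DBA·CB·ACD·DBA·CB·ACD·DCA·DCA·ACD·CB·DCA·ACD·CB·DCA·DBA·CB·ACD·DBA·DCA·ACD·CB·CB·ACD·DCA·ACD·DBA·DCA·ACD·CB·DCA·DBA·CB·ACD·DBA·CB·ACD·DCA·DCA·DBA·CB·DCA·ACD·CB·CB·ACD·DCA·ACD·DBA·DCA·ACD·CB·DCA·DBA·CB·ACD·DBA·CB·ACD·DCA·DCA·DBA·CB
    A ↦ CB
    B ↦ DBA
    C ↦ ACD
    D ↦ DCA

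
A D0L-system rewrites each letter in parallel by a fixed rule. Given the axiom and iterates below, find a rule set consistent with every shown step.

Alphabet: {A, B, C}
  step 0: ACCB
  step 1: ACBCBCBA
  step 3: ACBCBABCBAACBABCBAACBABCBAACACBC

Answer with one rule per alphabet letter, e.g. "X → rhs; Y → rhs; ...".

A->AC, B->BA, C->BC

  step 0 ⇒ step 1: ACCB ⇒ AC·BC·BC·BA
    A ↦ AC
    B ↦ BA
    C ↦ BC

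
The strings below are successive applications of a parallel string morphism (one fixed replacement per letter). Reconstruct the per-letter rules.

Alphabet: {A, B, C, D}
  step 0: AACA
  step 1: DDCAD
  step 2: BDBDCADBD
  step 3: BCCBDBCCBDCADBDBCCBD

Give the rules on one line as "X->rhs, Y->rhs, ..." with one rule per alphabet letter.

  step 2 ⇒ step 3: BDBDCADBD ⇒ BCC·BD·BCC·BD·CA·D·BD·BCC·BD
    A ↦ D
    B ↦ BCC
    C ↦ CA
    D ↦ BD

A->D, B->BCC, C->CA, D->BD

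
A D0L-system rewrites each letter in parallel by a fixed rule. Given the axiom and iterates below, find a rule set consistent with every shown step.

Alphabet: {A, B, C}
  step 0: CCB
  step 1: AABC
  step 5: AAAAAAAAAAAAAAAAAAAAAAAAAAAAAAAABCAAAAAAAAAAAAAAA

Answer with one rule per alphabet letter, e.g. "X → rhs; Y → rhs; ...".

  step 0 ⇒ step 1: CCB ⇒ A·A·BC
    B ↦ BC
    C ↦ A
    A ↦ AA  (constrained at step 1)

A->AA, B->BC, C->A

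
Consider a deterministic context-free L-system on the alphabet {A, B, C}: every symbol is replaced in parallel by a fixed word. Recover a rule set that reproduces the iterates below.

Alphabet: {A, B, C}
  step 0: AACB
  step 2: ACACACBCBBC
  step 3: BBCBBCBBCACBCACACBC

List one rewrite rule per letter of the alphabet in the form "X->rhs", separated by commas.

A->B, B->AC, C->BC

  step 2 ⇒ step 3: ACACACBCBBC ⇒ B·BC·B·BC·B·BC·AC·BC·AC·AC·BC
    A ↦ B
    B ↦ AC
    C ↦ BC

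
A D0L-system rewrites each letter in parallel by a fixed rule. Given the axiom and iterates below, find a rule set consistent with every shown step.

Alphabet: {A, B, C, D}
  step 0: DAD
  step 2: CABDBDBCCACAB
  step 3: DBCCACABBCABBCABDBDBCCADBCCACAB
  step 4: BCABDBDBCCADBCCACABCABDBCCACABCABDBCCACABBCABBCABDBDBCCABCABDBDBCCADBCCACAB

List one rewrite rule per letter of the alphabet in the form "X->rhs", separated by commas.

A->CCA, B->CAB, C->DB, D->B

  step 3 ⇒ step 4: DBCCACABBCABBCABDBDBCCADBCCACAB ⇒ B·CAB·DB·DB·CCA·DB·CCA·CAB·CAB·DB·CCA·CAB·CAB·DB·CCA·CAB·B·CAB·B·CAB·DB·DB·CCA·B·CAB·DB·DB·CCA·DB·CCA·CAB
    A ↦ CCA
    B ↦ CAB
    C ↦ DB
    D ↦ B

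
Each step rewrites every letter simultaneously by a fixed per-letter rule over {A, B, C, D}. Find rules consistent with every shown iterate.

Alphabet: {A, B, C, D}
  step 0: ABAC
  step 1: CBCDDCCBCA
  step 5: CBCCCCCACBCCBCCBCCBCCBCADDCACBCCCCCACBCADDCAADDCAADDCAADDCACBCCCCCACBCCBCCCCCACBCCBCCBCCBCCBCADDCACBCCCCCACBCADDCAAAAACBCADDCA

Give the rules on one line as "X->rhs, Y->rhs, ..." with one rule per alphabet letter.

  step 0 ⇒ step 1: ABAC ⇒ CBC·DDC·CBC·A
    A ↦ CBC
    B ↦ DDC
    C ↦ A
    D ↦ CC  (constrained at step 1)

A->CBC, B->DDC, C->A, D->CC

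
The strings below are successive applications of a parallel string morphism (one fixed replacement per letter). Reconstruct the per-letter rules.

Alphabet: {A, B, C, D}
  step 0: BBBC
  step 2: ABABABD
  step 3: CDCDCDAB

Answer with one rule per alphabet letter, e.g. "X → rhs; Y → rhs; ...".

  step 2 ⇒ step 3: ABABABD ⇒ C·D·C·D·C·D·AB
    A ↦ C
    B ↦ D
    D ↦ AB
    C ↦ B  (constrained at step 0)

A->C, B->D, C->B, D->AB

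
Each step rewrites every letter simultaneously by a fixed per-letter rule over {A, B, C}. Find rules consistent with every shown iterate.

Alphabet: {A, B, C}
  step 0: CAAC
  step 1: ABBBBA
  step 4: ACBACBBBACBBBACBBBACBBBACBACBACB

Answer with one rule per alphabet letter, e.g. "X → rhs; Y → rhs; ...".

  step 0 ⇒ step 1: CAAC ⇒ A·BB·BB·A
    A ↦ BB
    C ↦ A
    B ↦ CB  (constrained at step 1)

A->BB, B->CB, C->A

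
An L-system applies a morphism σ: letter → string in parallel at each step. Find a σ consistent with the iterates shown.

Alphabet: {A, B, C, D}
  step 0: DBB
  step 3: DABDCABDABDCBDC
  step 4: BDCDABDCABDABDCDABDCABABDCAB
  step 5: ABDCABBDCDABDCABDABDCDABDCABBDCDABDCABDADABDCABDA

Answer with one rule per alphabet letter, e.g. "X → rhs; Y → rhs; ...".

A->D, B->A, C->AB, D->BDC

  step 4 ⇒ step 5: BDCDABDCABDABDCDABDCABABDCAB ⇒ A·BDC·AB·BDC·D·A·BDC·AB·D·A·BDC·D·A·BDC·AB·BDC·D·A·BDC·AB·D·A·D·A·BDC·AB·D·A
    A ↦ D
    B ↦ A
    C ↦ AB
    D ↦ BDC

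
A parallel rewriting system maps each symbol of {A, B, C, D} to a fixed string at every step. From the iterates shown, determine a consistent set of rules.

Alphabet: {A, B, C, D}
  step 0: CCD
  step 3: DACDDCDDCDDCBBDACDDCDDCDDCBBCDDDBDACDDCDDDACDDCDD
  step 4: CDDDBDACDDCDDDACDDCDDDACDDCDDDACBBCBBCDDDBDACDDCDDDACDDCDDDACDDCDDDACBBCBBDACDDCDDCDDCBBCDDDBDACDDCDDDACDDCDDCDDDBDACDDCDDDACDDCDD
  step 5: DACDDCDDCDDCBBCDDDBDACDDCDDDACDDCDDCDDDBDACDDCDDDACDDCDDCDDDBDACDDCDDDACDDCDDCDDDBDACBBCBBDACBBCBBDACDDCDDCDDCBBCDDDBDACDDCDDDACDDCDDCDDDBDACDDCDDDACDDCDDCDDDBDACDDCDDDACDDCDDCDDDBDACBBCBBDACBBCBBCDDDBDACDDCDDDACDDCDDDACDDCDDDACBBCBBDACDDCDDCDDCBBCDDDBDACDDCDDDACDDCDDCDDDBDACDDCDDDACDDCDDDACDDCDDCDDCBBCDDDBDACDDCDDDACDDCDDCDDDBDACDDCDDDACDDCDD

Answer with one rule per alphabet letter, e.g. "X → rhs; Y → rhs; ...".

A->DB, B->CBB, C->DA, D->CDD

  step 4 ⇒ step 5: CDDDBDACDDCDDDACDDCDDDACDDCDDDACBBCBBCDDDBDACDDCDDDACDDCDDDACDDCDDDACBBCBBDACDDCDDCDDCBBCDDDBDACDDCDDDACDDCDDCDDDBDACDDCDDDACDDCDD ⇒ DA·CDD·CDD·CDD·CBB·CDD·DB·DA·CDD·CDD·DA·CDD·CDD·CDD·DB·DA·CDD·CDD·DA·CDD·CDD·CDD·DB·DA·CDD·CDD·DA·CDD·CDD·CDD·DB·DA·CBB·CBB·DA·CBB·CBB·DA·CDD·CDD·CDD·CBB·CDD·DB·DA·CDD·CDD·DA·CDD·CDD·CDD·DB·DA·CDD·CDD·DA·CDD·CDD·CDD·DB·DA·CDD·CDD·DA·CDD·CDD·CDD·DB·DA·CBB·CBB·DA·CBB·CBB·CDD·DB·DA·CDD·CDD·DA·CDD·CDD·DA·CDD·CDD·DA·CBB·CBB·DA·CDD·CDD·CDD·CBB·CDD·DB·DA·CDD·CDD·DA·CDD·CDD·CDD·DB·DA·CDD·CDD·DA·CDD·CDD·DA·CDD·CDD·CDD·CBB·CDD·DB·DA·CDD·CDD·DA·CDD·CDD·CDD·DB·DA·CDD·CDD·DA·CDD·CDD
    A ↦ DB
    B ↦ CBB
    C ↦ DA
    D ↦ CDD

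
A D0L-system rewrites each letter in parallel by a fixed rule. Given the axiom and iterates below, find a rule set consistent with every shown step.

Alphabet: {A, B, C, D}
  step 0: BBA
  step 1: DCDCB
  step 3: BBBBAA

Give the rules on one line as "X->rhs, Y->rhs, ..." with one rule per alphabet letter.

  step 0 ⇒ step 1: BBA ⇒ DC·DC·B
    A ↦ B
    B ↦ DC
    C ↦ A  (constrained at step 1)
    D ↦ A  (constrained at step 1)

A->B, B->DC, C->A, D->A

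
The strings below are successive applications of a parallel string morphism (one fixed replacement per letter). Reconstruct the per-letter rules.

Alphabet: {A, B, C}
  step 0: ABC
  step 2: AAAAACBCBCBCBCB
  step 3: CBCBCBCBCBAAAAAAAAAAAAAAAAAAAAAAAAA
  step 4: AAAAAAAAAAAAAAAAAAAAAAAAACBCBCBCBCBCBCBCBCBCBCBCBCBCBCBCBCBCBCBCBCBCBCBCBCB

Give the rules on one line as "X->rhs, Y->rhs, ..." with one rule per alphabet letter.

A->CB, B->AA, C->AAA

  step 3 ⇒ step 4: CBCBCBCBCBAAAAAAAAAAAAAAAAAAAAAAAAA ⇒ AAA·AA·AAA·AA·AAA·AA·AAA·AA·AAA·AA·CB·CB·CB·CB·CB·CB·CB·CB·CB·CB·CB·CB·CB·CB·CB·CB·CB·CB·CB·CB·CB·CB·CB·CB·CB
    A ↦ CB
    B ↦ AA
    C ↦ AAA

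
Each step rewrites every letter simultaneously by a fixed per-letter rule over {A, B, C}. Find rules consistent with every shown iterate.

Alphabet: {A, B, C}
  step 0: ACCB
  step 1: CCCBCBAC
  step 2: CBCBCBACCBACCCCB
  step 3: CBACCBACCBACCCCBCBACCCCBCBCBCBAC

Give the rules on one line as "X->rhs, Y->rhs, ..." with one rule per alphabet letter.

A->CC, B->AC, C->CB

  step 2 ⇒ step 3: CBCBCBACCBACCCCB ⇒ CB·AC·CB·AC·CB·AC·CC·CB·CB·AC·CC·CB·CB·CB·CB·AC
    A ↦ CC
    B ↦ AC
    C ↦ CB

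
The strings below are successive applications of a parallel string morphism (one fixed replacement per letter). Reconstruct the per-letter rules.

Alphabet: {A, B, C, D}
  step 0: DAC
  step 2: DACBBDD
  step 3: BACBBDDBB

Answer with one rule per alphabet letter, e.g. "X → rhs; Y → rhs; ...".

  step 2 ⇒ step 3: DACBBDD ⇒ B·AC·BB·D·D·B·B
    A ↦ AC
    B ↦ D
    C ↦ BB
    D ↦ B

A->AC, B->D, C->BB, D->B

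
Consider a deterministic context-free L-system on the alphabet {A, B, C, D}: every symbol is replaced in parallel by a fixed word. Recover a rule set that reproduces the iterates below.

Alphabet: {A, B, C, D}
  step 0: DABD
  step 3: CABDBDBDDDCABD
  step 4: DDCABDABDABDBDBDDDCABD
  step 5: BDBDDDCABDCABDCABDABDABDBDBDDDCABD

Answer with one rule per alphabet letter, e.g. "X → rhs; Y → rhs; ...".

  step 4 ⇒ step 5: DDCABDABDABDBDBDDDCABD ⇒ BD·BD·DD·C·A·BD·C·A·BD·C·A·BD·A·BD·A·BD·BD·BD·DD·C·A·BD
    A ↦ C
    B ↦ A
    C ↦ DD
    D ↦ BD

A->C, B->A, C->DD, D->BD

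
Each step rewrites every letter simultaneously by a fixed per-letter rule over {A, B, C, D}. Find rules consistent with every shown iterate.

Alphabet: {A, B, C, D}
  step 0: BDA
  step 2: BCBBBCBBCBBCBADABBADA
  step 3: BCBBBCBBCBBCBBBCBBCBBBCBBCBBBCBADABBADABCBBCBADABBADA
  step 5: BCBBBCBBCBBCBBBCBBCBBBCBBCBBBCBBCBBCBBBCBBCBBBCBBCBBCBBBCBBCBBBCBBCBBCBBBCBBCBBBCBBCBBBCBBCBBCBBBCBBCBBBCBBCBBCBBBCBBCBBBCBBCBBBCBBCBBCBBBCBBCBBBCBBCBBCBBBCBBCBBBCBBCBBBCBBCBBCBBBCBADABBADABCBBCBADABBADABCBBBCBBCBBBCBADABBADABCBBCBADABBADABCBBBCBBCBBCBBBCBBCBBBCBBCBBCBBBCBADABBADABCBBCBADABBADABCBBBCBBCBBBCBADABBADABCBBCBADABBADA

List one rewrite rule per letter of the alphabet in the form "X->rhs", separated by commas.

  step 2 ⇒ step 3: BCBBBCBBCBBCBADABBADA ⇒ BCB·B·BCB·BCB·BCB·B·BCB·BCB·B·BCB·BCB·B·BCB·ADA·BB·ADA·BCB·BCB·ADA·BB·ADA
    A ↦ ADA
    B ↦ BCB
    C ↦ B
    D ↦ BB

A->ADA, B->BCB, C->B, D->BB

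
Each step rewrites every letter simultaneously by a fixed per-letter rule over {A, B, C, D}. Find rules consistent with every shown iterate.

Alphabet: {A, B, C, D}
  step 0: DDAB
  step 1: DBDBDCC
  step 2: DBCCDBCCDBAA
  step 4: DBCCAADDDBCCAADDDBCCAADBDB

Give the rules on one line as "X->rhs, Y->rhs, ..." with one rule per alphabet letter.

  step 1 ⇒ step 2: DBDBDCC ⇒ DB·CC·DB·CC·DB·A·A
    B ↦ CC
    C ↦ A
    D ↦ DB
  step 0 ⇒ step 1: DDAB ⇒ DB·DB·D·CC
    A ↦ D

A->D, B->CC, C->A, D->DB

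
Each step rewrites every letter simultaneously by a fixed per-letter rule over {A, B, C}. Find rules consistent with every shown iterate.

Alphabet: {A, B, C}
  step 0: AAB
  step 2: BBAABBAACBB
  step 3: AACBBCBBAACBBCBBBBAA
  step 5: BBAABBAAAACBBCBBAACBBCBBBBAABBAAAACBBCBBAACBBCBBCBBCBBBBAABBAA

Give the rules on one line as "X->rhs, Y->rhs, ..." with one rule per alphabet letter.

A->CBB, B->A, C->BB

  step 2 ⇒ step 3: BBAABBAACBB ⇒ A·A·CBB·CBB·A·A·CBB·CBB·BB·A·A
    A ↦ CBB
    B ↦ A
    C ↦ BB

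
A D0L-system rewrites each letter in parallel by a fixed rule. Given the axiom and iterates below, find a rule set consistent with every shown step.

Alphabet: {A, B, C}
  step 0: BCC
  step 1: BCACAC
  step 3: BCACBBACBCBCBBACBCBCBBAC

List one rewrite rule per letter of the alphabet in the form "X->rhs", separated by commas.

  step 0 ⇒ step 1: BCC ⇒ BC·AC·AC
    B ↦ BC
    C ↦ AC
    A ↦ BB  (constrained at step 1)

A->BB, B->BC, C->AC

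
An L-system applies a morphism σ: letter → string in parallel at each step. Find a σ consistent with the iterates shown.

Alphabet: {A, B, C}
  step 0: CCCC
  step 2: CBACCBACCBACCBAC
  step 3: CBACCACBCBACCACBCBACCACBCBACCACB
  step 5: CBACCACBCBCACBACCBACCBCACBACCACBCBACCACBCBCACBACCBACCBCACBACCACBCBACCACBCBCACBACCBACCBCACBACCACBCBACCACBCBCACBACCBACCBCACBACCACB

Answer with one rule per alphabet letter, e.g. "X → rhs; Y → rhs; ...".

  step 2 ⇒ step 3: CBACCBACCBACCBAC ⇒ CB·AC·CA·CB·CB·AC·CA·CB·CB·AC·CA·CB·CB·AC·CA·CB
    A ↦ CA
    B ↦ AC
    C ↦ CB

A->CA, B->AC, C->CB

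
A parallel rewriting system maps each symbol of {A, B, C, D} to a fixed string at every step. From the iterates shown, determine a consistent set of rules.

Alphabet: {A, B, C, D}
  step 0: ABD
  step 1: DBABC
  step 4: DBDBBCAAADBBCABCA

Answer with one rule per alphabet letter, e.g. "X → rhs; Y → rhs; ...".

  step 0 ⇒ step 1: ABD ⇒ DB·A·BC
    A ↦ DB
    B ↦ A
    D ↦ BC
    C ↦ A  (constrained at step 1)

A->DB, B->A, C->A, D->BC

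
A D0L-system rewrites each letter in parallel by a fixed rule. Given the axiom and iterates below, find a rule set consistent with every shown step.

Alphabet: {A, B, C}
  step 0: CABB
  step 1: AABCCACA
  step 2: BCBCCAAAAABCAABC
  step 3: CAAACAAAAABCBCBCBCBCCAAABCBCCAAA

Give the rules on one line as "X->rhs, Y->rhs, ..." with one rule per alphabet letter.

A->BC, B->CA, C->AA

  step 2 ⇒ step 3: BCBCCAAAAABCAABC ⇒ CA·AA·CA·AA·AA·BC·BC·BC·BC·BC·CA·AA·BC·BC·CA·AA
    A ↦ BC
    B ↦ CA
    C ↦ AA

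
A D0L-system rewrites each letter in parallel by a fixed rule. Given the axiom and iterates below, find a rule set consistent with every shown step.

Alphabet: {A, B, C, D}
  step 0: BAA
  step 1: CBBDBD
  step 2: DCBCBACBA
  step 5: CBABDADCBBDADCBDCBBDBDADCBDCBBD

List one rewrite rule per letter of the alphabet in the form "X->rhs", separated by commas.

A->BD, B->CB, C->D, D->A

  step 1 ⇒ step 2: CBBDBD ⇒ D·CB·CB·A·CB·A
    B ↦ CB
    C ↦ D
    D ↦ A
  step 0 ⇒ step 1: BAA ⇒ CB·BD·BD
    A ↦ BD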